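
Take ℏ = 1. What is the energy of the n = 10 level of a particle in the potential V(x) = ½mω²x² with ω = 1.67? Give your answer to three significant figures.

Using E_n = (n + ½)ℏω: E_10 = 10.5 × 1.67 = 17.54.

E = 17.5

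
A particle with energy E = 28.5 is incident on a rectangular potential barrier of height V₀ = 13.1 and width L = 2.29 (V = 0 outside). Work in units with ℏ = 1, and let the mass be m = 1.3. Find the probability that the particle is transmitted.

E > V₀: inside the barrier k₂ = √(2m(E − V₀))/ℏ = 6.328, k₂L = 14.49.
T = [1 + V₀² sin²(k₂L) / (4E(E − V₀))]⁻¹ = 1/1.086 = 0.921.

T = 0.921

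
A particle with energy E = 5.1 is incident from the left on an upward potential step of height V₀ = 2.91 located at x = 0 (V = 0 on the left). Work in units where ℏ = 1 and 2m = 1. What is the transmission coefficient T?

T = 0.957

The wavenumbers are k₁ = √(2mE)/ℏ = 2.258 on the left and k₂ = √(2m(E − V₀))/ℏ = 1.480 on the right.
Continuity of ψ and ψ′ at the step yields the reflection amplitude r = (k₁ − k₂)/(k₁ + k₂) = 0.2082; thus R = |r|² = 0.04337, T = 0.9566.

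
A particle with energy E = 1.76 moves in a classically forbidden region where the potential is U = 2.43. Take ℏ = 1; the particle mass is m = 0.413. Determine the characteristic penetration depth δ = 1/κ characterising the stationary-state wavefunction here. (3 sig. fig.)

δ = 1.34

Since E < U the TISE in this region is ψ'' = κ²ψ with κ = √(2m(U − E))/ℏ.
κ = √(2 × 0.413 × 0.67) = 0.7439. The penetration depth is δ = 1/κ = 1.34.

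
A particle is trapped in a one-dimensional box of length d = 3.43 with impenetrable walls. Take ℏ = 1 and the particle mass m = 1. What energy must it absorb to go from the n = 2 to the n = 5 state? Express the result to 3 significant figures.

E_n = n²π²ℏ²/(2md²), so ΔE = (5² − 2²) π²ℏ²/(2md²).
ΔE = 21 × π² / (2 × 1 × 3.43²) = 8.808.

ΔE = 8.81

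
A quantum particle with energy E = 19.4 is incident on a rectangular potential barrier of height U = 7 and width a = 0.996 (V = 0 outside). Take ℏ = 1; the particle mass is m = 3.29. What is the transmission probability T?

E > U: inside the barrier k₂ = √(2m(E − U))/ℏ = 9.033, k₂a = 8.997.
T = [1 + U² sin²(k₂a) / (4E(E − U))]⁻¹ = 1/1.009 = 0.991.

T = 0.991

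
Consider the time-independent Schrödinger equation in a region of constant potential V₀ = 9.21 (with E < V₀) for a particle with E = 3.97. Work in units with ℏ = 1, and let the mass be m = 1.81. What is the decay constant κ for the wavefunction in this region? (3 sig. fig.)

Since E < V₀ the TISE in this region is ψ'' = κ²ψ with κ = √(2m(V₀ − E))/ℏ.
κ = √(2 × 1.81 × 5.24) = 4.355.

κ = 4.36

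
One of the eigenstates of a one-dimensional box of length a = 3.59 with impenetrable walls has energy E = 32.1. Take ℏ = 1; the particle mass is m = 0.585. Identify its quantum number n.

n = 7

From E_n = n²π²ℏ²/(2ma²) invert to n = √(2ma²E)/(πℏ).
n = (3.59/π) × √(2 × 0.585 × 32.1) = 7.003 → n = 7.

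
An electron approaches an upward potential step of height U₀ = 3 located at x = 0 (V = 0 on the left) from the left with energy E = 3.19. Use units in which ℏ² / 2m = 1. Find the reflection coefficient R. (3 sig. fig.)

R = 0.369

On each side the TISE gives plane waves with k = √(2m(E − V))/ℏ: k₁ = √(2·½·3.19) = 1.786, k₂ = √(2·½·0.19) = 0.4359.
Continuity of ψ and ψ′ at the step yields the reflection amplitude r = (k₁ − k₂)/(k₁ + k₂) = 0.6077; thus R = |r|² = 0.3692, T = 0.6308.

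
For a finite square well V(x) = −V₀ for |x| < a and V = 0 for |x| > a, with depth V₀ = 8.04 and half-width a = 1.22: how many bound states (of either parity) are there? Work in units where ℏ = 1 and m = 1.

N = 4

Define the well-strength parameter z₀ = (a/ℏ)√(2mV₀) = 1.22 × √(2·1·8.04) = 4.892.
The even/odd transcendental equations gain one root per π/2 in z₀, giving N = 1 + ⌊2z₀/π⌋ = 1 + ⌊3.114⌋ = 4.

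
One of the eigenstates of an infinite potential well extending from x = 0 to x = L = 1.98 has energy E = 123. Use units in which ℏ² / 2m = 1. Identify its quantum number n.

From E_n = n²π²ℏ²/(2mL²) invert to n = √(2mL²E)/(πℏ).
n = (1.98/π) × √(2 × 0.5 × 123) = 6.990 → n = 7.

n = 7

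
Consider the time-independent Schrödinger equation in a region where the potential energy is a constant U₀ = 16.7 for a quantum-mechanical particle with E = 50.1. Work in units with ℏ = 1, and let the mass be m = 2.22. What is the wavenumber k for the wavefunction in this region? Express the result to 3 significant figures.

With E > U₀ the solution is oscillatory, ψ ∝ e^{±ikx} with k = √(2m(E − U₀))/ℏ.
k = √(2 × 2.22 × 33.4) = 12.18.

k = 12.2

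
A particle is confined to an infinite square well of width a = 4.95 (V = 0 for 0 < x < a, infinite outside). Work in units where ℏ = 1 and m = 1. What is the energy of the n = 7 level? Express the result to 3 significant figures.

The infinite-well eigenfunctions ψ_n = √(2/a) sin(nπx/a) vanish at both walls, giving E_n = n²π²ℏ²/(2ma²).
E_7 = 7² × π² / (2 × 1 × 4.95²) = 9.869.

E = 9.87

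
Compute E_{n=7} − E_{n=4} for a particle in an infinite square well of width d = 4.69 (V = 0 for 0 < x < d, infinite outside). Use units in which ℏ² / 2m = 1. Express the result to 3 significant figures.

E_n = n²π²ℏ²/(2md²), so ΔE = (7² − 4²) π²ℏ²/(2md²).
ΔE = 33 × π² / (2 × 0.5 × 4.69²) = 14.81.

ΔE = 14.8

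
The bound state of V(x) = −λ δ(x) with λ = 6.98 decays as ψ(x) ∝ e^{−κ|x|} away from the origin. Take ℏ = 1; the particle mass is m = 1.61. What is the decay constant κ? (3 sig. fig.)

κ = 11.2

Integrate −(ℏ²/2m)ψ'' − λδ(x)ψ = Eψ from −ε to +ε: the ψ'' term gives ψ'(0⁺) − ψ'(0⁻) and the δ term gives −(2mλ/ℏ²)ψ(0).
With ψ ∝ e^{−κ|x|} this yields −2κ = −2mλ/ℏ², so κ = mλ/ℏ² = 11.24.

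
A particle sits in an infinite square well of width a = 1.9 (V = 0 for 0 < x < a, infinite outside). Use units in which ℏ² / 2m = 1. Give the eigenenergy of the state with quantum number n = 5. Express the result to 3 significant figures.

E = 68.3

Requiring ψ(0) = ψ(a) = 0 quantises k = nπ/a, hence E_n = ℏ²k²/2m = n²π²ℏ²/(2ma²).
E_5 = 5² × π² / (2 × 0.5 × 1.9²) = 68.35.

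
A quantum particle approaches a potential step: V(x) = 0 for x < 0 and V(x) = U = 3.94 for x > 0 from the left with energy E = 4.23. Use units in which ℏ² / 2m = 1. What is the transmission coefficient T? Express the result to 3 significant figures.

On each side the TISE gives plane waves with k = √(2m(E − V))/ℏ: k₁ = √(2·½·4.23) = 2.057, k₂ = √(2·½·0.29) = 0.5385.
Matching ψ and ψ′ at x = 0 gives r = (k₁ − k₂)/(k₁ + k₂), so R = r² = 0.3422 and T = 1 − R = 0.6578.

T = 0.658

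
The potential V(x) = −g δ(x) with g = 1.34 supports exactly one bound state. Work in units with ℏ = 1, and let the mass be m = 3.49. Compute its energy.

E = -3.13

The bound state is ψ(x) = √κ e^{−κ|x|}. The derivative jump ψ'(0⁺) − ψ'(0⁻) = −(2mg/ℏ²)ψ(0) fixes κ = mg/ℏ² = 4.677.
Then E = −ℏ²κ²/(2m) = −mg²/(2ℏ²) = -3.133.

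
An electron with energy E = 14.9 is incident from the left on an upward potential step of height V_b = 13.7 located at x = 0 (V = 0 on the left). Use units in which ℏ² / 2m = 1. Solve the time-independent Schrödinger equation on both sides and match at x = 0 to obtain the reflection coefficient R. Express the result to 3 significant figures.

On each side the TISE gives plane waves with k = √(2m(E − V))/ℏ: k₁ = √(2·½·14.9) = 3.860, k₂ = √(2·½·1.2) = 1.095.
Continuity of ψ and ψ′ at the step yields the reflection amplitude r = (k₁ − k₂)/(k₁ + k₂) = 0.5579; thus R = |r|² = 0.3112, T = 0.6888.

R = 0.311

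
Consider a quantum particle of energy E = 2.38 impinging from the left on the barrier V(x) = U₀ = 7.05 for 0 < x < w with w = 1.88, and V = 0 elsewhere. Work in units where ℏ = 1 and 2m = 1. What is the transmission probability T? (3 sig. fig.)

Since E < U₀ the interior solution is evanescent with decay constant κ = √(2m(U₀ − E))/ℏ = 2.161.
κw = 4.063, sinh(κw) = 29.06.
Matching ψ, ψ′ at both faces gives T = [1 + U₀² sinh²(κw) / (4E(U₀ − E))]⁻¹ = 1/944.9 = 0.00106.

T = 0.00106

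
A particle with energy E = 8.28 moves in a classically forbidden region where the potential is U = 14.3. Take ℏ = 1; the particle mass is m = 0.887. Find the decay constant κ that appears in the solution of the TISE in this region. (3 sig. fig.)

κ = 3.27

Since E < U the TISE in this region is ψ'' = κ²ψ with κ = √(2m(U − E))/ℏ.
κ = √(2 × 0.887 × 6.02) = 3.268.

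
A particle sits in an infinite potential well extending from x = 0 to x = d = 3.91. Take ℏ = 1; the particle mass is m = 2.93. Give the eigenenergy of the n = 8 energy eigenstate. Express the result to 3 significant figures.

E = 7.05

Requiring ψ(0) = ψ(d) = 0 quantises k = nπ/d, hence E_n = ℏ²k²/2m = n²π²ℏ²/(2md²).
E_8 = 8² × π² / (2 × 2.93 × 3.91²) = 7.051.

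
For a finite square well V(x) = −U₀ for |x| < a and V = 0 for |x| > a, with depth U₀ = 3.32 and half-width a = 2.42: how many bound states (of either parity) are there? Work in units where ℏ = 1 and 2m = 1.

The dimensionless depth is z₀ = a√(2mU₀)/ℏ = 2.42 × √(3.320) = 4.409.
A new bound state (alternating even/odd) appears each time z₀ passes a multiple of π/2, so N = ⌊2z₀/π⌋ + 1 = ⌊2.807⌋ + 1 = 3.

N = 3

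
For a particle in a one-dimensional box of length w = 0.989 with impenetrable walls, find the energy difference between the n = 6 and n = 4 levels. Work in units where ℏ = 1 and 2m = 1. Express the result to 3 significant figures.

ΔE = 202

E_n = n²π²ℏ²/(2mw²), so ΔE = (6² − 4²) π²ℏ²/(2mw²).
ΔE = 20 × π² / (2 × 0.5 × 0.989²) = 201.8.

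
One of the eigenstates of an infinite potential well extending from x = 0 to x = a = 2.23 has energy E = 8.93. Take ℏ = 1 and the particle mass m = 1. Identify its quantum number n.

From E_n = n²π²ℏ²/(2ma²) invert to n = √(2ma²E)/(πℏ).
n = (2.23/π) × √(2 × 1 × 8.93) = 3.000 → n = 3.

n = 3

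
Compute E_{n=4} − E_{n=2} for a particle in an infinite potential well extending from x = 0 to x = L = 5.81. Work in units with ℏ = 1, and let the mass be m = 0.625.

E_n = n²π²ℏ²/(2mL²), so ΔE = (4² − 2²) π²ℏ²/(2mL²).
ΔE = 12 × π² / (2 × 0.625 × 5.81²) = 2.807.

ΔE = 2.81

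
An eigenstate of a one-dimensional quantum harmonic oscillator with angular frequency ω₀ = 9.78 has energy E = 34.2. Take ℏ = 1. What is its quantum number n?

n = 3

E_n = ℏω₀(n + ½) ⇒ n = E/(ℏω₀) − ½ = 34.2/9.78 − 0.5 = 2.997 → n = 3.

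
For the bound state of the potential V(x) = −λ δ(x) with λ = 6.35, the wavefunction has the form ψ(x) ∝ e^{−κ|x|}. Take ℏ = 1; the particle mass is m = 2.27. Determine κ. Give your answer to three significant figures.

Integrate −(ℏ²/2m)ψ'' − λδ(x)ψ = Eψ from −ε to +ε: the ψ'' term gives ψ'(0⁺) − ψ'(0⁻) and the δ term gives −(2mλ/ℏ²)ψ(0).
With ψ ∝ e^{−κ|x|} this yields −2κ = −2mλ/ℏ², so κ = mλ/ℏ² = 14.41.

κ = 14.4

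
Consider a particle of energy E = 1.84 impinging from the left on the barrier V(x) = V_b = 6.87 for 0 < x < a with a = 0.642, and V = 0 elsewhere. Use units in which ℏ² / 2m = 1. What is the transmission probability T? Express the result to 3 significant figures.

T = 0.165

Since E < V_b the interior solution is evanescent with decay constant κ = √(2m(V_b − E))/ℏ = 2.243.
κa = 1.440, sinh(κa) = 1.992.
Matching ψ, ψ′ at both faces gives T = [1 + V_b² sinh²(κa) / (4E(V_b − E))]⁻¹ = 1/6.057 = 0.165.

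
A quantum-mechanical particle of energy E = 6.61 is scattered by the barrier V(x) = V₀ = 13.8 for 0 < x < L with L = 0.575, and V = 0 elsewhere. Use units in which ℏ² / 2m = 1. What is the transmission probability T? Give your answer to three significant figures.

T = 0.167

E < V₀: inside the barrier ψ ∝ e^{±κx} with κ = √(2m(V₀ − E))/ℏ = 2.681.
κL = 1.542, sinh(κL) = 2.230.
Matching ψ, ψ′ at both faces gives T = [1 + V₀² sinh²(κL) / (4E(V₀ − E))]⁻¹ = 1/5.980 = 0.167.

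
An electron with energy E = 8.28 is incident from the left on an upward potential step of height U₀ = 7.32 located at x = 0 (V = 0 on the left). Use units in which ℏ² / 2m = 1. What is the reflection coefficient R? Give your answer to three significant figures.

R = 0.242

On each side the TISE gives plane waves with k = √(2m(E − V))/ℏ: k₁ = √(2·½·8.28) = 2.877, k₂ = √(2·½·0.96) = 0.9798.
Continuity of ψ and ψ′ at the step yields the reflection amplitude r = (k₁ − k₂)/(k₁ + k₂) = 0.4920; thus R = |r|² = 0.2420, T = 0.7580.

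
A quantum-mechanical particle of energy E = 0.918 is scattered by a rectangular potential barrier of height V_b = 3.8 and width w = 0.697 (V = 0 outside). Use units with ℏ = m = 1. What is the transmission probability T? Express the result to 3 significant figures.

T = 0.0998

Since E < V_b the interior solution is evanescent with decay constant κ = √(2m(V_b − E))/ℏ = 2.401.
κw = 1.673, sinh(κw) = 2.571.
Matching ψ, ψ′ at both faces gives T = [1 + V_b² sinh²(κw) / (4E(V_b − E))]⁻¹ = 1/10.02 = 0.0998.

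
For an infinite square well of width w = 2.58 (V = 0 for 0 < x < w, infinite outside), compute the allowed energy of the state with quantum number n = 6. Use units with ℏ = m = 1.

The infinite-well eigenfunctions ψ_n = √(2/w) sin(nπx/w) vanish at both walls, giving E_n = n²π²ℏ²/(2mw²).
E_6 = 6² × π² / (2 × 1 × 2.58²) = 26.69.

E = 26.7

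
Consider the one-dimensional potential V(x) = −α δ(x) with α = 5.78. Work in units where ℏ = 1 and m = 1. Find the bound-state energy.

The bound state is ψ(x) = √κ e^{−κ|x|}. The derivative jump ψ'(0⁺) − ψ'(0⁻) = −(2mα/ℏ²)ψ(0) fixes κ = mα/ℏ² = 5.780.
Then E = −ℏ²κ²/(2m) = −mα²/(2ℏ²) = -16.70.

E = -16.7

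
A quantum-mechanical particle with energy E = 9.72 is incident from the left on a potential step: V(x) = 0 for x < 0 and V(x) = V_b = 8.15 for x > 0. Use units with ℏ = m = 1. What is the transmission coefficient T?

T = 0.818

On each side the TISE gives plane waves with k = √(2m(E − V))/ℏ: k₁ = √(2·1·9.72) = 4.409, k₂ = √(2·1·1.57) = 1.772.
Continuity of ψ and ψ′ at the step yields the reflection amplitude r = (k₁ − k₂)/(k₁ + k₂) = 0.4266; thus R = |r|² = 0.1820, T = 0.8180.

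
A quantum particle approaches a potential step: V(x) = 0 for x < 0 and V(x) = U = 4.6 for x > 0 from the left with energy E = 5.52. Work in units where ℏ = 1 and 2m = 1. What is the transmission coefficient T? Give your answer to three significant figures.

On each side the TISE gives plane waves with k = √(2m(E − V))/ℏ: k₁ = √(2·½·5.52) = 2.349, k₂ = √(2·½·0.92) = 0.9592.
Matching ψ and ψ′ at x = 0 gives r = (k₁ − k₂)/(k₁ + k₂), so R = r² = 0.1766 and T = 1 − R = 0.8234.

T = 0.823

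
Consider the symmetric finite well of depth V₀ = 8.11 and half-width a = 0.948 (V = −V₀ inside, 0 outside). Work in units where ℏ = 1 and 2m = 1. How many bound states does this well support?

Define the well-strength parameter z₀ = (a/ℏ)√(2mV₀) = 0.948 × √(2·0.5·8.11) = 2.700.
A new bound state (alternating even/odd) appears each time z₀ passes a multiple of π/2, so N = ⌊2z₀/π⌋ + 1 = ⌊1.719⌋ + 1 = 2.

N = 2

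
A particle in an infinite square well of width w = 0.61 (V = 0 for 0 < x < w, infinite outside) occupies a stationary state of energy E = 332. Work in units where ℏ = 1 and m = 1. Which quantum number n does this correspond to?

For an infinite well E_n = n²π²ℏ²/(2mw²), so n = (w/πℏ)√(2mE).
n = (0.61/π) × √(2 × 1 × 332) = 5.003 → n = 5.

n = 5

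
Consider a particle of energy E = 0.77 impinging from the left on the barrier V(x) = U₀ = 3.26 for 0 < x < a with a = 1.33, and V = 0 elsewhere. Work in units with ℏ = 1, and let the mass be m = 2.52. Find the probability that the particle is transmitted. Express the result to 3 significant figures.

E < U₀: inside the barrier ψ ∝ e^{±κx} with κ = √(2m(U₀ − E))/ℏ = 3.543.
κa = 4.712, sinh(κa) = 55.61.
Matching ψ, ψ′ at both faces gives T = [1 + U₀² sinh²(κa) / (4E(U₀ − E))]⁻¹ = 1/4286 = 0.000233.

T = 0.000233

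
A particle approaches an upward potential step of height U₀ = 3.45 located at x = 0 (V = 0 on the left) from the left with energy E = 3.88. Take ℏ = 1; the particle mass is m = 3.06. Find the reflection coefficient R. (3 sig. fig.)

R = 0.250

On each side the TISE gives plane waves with k = √(2m(E − V))/ℏ: k₁ = √(2·3.06·3.88) = 4.873, k₂ = √(2·3.06·0.43) = 1.622.
Matching ψ and ψ′ at x = 0 gives r = (k₁ − k₂)/(k₁ + k₂), so R = r² = 0.2505 and T = 1 − R = 0.7495.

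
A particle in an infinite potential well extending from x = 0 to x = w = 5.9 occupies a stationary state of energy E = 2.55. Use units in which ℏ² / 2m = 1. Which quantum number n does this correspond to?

n = 3

For an infinite well E_n = n²π²ℏ²/(2mw²), so n = (w/πℏ)√(2mE).
n = (5.9/π) × √(2 × 0.5 × 2.55) = 2.999 → n = 3.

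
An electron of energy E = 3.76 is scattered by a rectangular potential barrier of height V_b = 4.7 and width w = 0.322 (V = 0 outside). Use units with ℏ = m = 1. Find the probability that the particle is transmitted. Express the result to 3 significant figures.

Since E < V_b the interior solution is evanescent with decay constant κ = √(2m(V_b − E))/ℏ = 1.371.
κw = 0.4415, sinh(κw) = 0.4560.
The exact tunnelling result is T⁻¹ = 1 + V_b² sinh²(κw) / [4E(V_b − E)] = 1.325, so T = 0.755.

T = 0.755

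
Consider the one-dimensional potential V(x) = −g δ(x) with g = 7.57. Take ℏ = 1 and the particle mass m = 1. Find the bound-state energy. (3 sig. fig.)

E = -28.7

The bound state is ψ(x) = √κ e^{−κ|x|}. The derivative jump ψ'(0⁺) − ψ'(0⁻) = −(2mg/ℏ²)ψ(0) fixes κ = mg/ℏ² = 7.570.
Then E = −ℏ²κ²/(2m) = −mg²/(2ℏ²) = -28.65.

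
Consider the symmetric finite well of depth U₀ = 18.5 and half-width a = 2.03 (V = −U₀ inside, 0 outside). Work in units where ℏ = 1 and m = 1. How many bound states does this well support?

Define the well-strength parameter z₀ = (a/ℏ)√(2mU₀) = 2.03 × √(2·1·18.5) = 12.35.
A new bound state (alternating even/odd) appears each time z₀ passes a multiple of π/2, so N = ⌊2z₀/π⌋ + 1 = ⌊7.861⌋ + 1 = 8.

N = 8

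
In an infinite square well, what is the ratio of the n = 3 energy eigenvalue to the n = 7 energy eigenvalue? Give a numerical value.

E_n = n²π²ℏ²/(2mL²) so the ratio is n₂²/n₁² = 9/49 = 0.183673.

0.183673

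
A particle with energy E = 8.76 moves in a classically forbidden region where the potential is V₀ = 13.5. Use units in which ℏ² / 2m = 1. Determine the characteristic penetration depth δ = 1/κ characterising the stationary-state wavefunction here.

Since E < V₀ the TISE in this region is ψ'' = κ²ψ with κ = √(2m(V₀ − E))/ℏ.
κ = √(2 × 0.5 × 4.74) = 2.177. The penetration depth is δ = 1/κ = 0.459.

δ = 0.459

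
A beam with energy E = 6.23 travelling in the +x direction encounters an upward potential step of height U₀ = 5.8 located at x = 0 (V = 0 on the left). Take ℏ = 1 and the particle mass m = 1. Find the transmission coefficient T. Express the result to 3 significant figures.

T = 0.659

On each side the TISE gives plane waves with k = √(2m(E − V))/ℏ: k₁ = √(2·1·6.23) = 3.530, k₂ = √(2·1·0.43) = 0.9274.
Matching ψ and ψ′ at x = 0 gives r = (k₁ − k₂)/(k₁ + k₂), so R = r² = 0.3409 and T = 1 − R = 0.6591.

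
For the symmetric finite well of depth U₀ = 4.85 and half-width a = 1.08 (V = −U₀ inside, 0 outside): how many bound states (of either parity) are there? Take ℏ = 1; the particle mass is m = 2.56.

N = 4

The dimensionless depth is z₀ = a√(2mU₀)/ℏ = 1.08 × √(24.83) = 5.382.
The even/odd transcendental equations gain one root per π/2 in z₀, giving N = 1 + ⌊2z₀/π⌋ = 1 + ⌊3.426⌋ = 4.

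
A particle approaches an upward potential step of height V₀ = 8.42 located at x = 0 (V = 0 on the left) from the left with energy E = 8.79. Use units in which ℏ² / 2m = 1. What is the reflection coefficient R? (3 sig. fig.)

On each side the TISE gives plane waves with k = √(2m(E − V))/ℏ: k₁ = √(2·½·8.79) = 2.965, k₂ = √(2·½·0.37) = 0.6083.
Matching ψ and ψ′ at x = 0 gives r = (k₁ − k₂)/(k₁ + k₂), so R = r² = 0.4350 and T = 1 − R = 0.5650.

R = 0.435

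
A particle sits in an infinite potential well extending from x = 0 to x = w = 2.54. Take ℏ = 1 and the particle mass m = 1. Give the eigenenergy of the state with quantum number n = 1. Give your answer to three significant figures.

The infinite-well eigenfunctions ψ_n = √(2/w) sin(nπx/w) vanish at both walls, giving E_n = n²π²ℏ²/(2mw²).
E_1 = 1² × π² / (2 × 1 × 2.54²) = 0.7649.

E = 0.765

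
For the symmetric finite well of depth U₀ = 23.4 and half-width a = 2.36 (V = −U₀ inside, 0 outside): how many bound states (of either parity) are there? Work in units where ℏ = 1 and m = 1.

N = 11

The dimensionless depth is z₀ = a√(2mU₀)/ℏ = 2.36 × √(46.80) = 16.14.
The even/odd transcendental equations gain one root per π/2 in z₀, giving N = 1 + ⌊2z₀/π⌋ = 1 + ⌊10.28⌋ = 11.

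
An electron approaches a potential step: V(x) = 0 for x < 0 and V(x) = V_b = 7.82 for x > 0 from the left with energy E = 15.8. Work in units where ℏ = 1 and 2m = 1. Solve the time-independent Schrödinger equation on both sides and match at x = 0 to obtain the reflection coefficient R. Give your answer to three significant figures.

On each side the TISE gives plane waves with k = √(2m(E − V))/ℏ: k₁ = √(2·½·15.8) = 3.975, k₂ = √(2·½·7.98) = 2.825.
Matching ψ and ψ′ at x = 0 gives r = (k₁ − k₂)/(k₁ + k₂), so R = r² = 0.02860 and T = 1 − R = 0.9714.

R = 0.0286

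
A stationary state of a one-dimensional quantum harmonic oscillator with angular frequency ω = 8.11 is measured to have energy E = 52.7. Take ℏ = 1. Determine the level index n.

n = 6

E_n = ℏω(n + ½) ⇒ n = E/(ℏω) − ½ = 52.7/8.11 − 0.5 = 5.998 → n = 6.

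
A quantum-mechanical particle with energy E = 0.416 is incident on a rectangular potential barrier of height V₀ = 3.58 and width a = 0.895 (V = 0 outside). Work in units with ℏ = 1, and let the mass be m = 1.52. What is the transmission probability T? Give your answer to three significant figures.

Since E < V₀ the interior solution is evanescent with decay constant κ = √(2m(V₀ − E))/ℏ = 3.101.
κa = 2.776, sinh(κa) = 7.994.
Matching ψ, ψ′ at both faces gives T = [1 + V₀² sinh²(κa) / (4E(V₀ − E))]⁻¹ = 1/156.6 = 0.00639.

T = 0.00639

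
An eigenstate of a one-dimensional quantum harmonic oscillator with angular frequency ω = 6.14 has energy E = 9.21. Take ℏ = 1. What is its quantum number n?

n = 1

Invert E_n = (n + ½)ℏω: n = E/ℏω − ½ = 1.000, so n = 1.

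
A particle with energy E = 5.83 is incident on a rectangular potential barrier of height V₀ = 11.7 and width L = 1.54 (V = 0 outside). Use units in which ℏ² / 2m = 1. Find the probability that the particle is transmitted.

T = 0.00229

E < V₀: inside the barrier ψ ∝ e^{±κx} with κ = √(2m(V₀ − E))/ℏ = 2.423.
κL = 3.731, sinh(κL) = 20.85.
Matching ψ, ψ′ at both faces gives T = [1 + V₀² sinh²(κL) / (4E(V₀ − E))]⁻¹ = 1/435.8 = 0.00229.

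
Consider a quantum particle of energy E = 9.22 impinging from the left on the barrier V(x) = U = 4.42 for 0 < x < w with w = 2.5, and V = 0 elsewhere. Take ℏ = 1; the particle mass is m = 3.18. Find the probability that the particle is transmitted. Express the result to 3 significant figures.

T = 0.910

Above the barrier the interior wavenumber is k₂ = √(2m(E − U))/ℏ = 5.525, giving phase k₂w = 13.81.
T = [1 + U² sin²(k₂w) / (4E(E − U))]⁻¹ = 1/1.099 = 0.910.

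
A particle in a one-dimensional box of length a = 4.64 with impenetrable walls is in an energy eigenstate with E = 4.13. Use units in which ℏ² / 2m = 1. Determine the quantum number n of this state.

n = 3

For an infinite well E_n = n²π²ℏ²/(2ma²), so n = (a/πℏ)√(2mE).
n = (4.64/π) × √(2 × 0.5 × 4.13) = 3.002 → n = 3.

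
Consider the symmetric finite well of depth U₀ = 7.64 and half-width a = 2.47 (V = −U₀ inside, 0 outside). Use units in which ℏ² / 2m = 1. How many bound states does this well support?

Define the well-strength parameter z₀ = (a/ℏ)√(2mU₀) = 2.47 × √(2·0.5·7.64) = 6.827.
A new bound state (alternating even/odd) appears each time z₀ passes a multiple of π/2, so N = ⌊2z₀/π⌋ + 1 = ⌊4.346⌋ + 1 = 5.

N = 5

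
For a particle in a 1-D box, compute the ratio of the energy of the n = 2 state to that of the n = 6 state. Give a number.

0.111111

Since E_n ∝ n², the ratio is (2/6)² = 0.111111.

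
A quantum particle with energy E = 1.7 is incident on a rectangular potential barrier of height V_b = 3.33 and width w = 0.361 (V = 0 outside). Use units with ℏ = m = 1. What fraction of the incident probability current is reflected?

R = 0.328

Since E < V_b the interior solution is evanescent with decay constant κ = √(2m(V_b − E))/ℏ = 1.806.
κw = 0.6518, sinh(κw) = 0.6989.
The exact tunnelling result is T⁻¹ = 1 + V_b² sinh²(κw) / [4E(V_b − E)] = 1.489, so T = 0.672.
R = 1 − T = 0.328.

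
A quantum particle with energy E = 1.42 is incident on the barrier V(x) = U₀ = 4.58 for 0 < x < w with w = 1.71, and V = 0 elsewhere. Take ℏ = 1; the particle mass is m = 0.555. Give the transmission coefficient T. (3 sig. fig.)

Since E < U₀ the interior solution is evanescent with decay constant κ = √(2m(U₀ − E))/ℏ = 1.873.
κw = 3.203, sinh(κw) = 12.28.
The exact tunnelling result is T⁻¹ = 1 + U₀² sinh²(κw) / [4E(U₀ − E)] = 177.2, so T = 0.00564.

T = 0.00564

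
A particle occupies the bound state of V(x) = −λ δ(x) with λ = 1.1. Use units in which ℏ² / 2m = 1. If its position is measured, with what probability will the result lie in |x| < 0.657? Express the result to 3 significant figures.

The normalised bound state is ψ = √κ e^{−κ|x|} with κ = mλ/ℏ² = 0.5500.
P(|x| < d) = ∫_{−d}^{d} κ e^{−2κ|x|} dx = 1 − e^{−2κd} = 1 − e^{−0.7227} = 0.5146.

P = 0.515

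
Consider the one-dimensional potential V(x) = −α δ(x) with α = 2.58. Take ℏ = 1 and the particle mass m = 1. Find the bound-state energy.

E = -3.33

For x ≠ 0 the bound state is ψ ∝ e^{−κ|x|}; integrating the TISE across the delta gives the cusp condition 2κ = 2mα/ℏ², so κ = 2.580.
Then E = −ℏ²κ²/(2m) = −mα²/(2ℏ²) = -3.328.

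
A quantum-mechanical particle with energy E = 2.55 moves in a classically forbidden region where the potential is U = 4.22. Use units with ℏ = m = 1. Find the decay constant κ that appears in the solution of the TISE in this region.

Since E < U the TISE in this region is ψ'' = κ²ψ with κ = √(2m(U − E))/ℏ.
κ = √(2 × 1 × 1.67) = 1.828.

κ = 1.83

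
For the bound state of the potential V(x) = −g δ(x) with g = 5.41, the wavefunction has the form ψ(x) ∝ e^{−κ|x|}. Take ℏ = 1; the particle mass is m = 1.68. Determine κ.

Integrate −(ℏ²/2m)ψ'' − gδ(x)ψ = Eψ from −ε to +ε: the ψ'' term gives ψ'(0⁺) − ψ'(0⁻) and the δ term gives −(2mg/ℏ²)ψ(0).
With ψ ∝ e^{−κ|x|} this yields −2κ = −2mg/ℏ², so κ = mg/ℏ² = 9.089.

κ = 9.09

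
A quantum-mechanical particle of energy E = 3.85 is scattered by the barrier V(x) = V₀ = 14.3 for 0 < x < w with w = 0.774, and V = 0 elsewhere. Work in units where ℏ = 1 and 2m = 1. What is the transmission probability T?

E < V₀: inside the barrier ψ ∝ e^{±κx} with κ = √(2m(V₀ − E))/ℏ = 3.233.
κw = 2.502, sinh(κw) = 6.063.
Matching ψ, ψ′ at both faces gives T = [1 + V₀² sinh²(κw) / (4E(V₀ − E))]⁻¹ = 1/47.71 = 0.0210.

T = 0.0210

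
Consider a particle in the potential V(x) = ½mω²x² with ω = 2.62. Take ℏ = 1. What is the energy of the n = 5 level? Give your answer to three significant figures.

E = 14.4

Using E_n = (n + ½)ℏω: E_5 = 5.5 × 2.62 = 14.41.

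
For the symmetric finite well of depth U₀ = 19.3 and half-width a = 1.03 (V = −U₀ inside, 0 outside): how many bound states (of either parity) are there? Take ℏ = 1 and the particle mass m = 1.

N = 5

Define the well-strength parameter z₀ = (a/ℏ)√(2mU₀) = 1.03 × √(2·1·19.3) = 6.399.
The even/odd transcendental equations gain one root per π/2 in z₀, giving N = 1 + ⌊2z₀/π⌋ = 1 + ⌊4.074⌋ = 5.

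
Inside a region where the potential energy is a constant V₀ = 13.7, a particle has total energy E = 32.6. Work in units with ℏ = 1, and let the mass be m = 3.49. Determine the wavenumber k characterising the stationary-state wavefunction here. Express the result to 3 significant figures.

With E > V₀ the solution is oscillatory, ψ ∝ e^{±ikx} with k = √(2m(E − V₀))/ℏ.
k = √(2 × 3.49 × 18.9) = 11.49.

k = 11.5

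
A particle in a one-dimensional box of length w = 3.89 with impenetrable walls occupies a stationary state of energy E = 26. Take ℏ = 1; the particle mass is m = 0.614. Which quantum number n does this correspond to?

n = 7

For an infinite well E_n = n²π²ℏ²/(2mw²), so n = (w/πℏ)√(2mE).
n = (3.89/π) × √(2 × 0.614 × 26) = 6.997 → n = 7.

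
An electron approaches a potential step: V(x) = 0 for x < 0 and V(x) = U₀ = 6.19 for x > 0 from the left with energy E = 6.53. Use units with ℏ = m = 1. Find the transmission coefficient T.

T = 0.605

On each side the TISE gives plane waves with k = √(2m(E − V))/ℏ: k₁ = √(2·1·6.53) = 3.614, k₂ = √(2·1·0.34) = 0.8246.
Continuity of ψ and ψ′ at the step yields the reflection amplitude r = (k₁ − k₂)/(k₁ + k₂) = 0.6284; thus R = |r|² = 0.3949, T = 0.6051.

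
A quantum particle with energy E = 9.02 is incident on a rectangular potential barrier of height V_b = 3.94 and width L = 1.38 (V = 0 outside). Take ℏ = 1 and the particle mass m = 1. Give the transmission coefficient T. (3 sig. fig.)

Above the barrier the interior wavenumber is k₂ = √(2m(E − V_b))/ℏ = 3.187, giving phase k₂L = 4.399.
Matching at both interfaces gives T⁻¹ = 1 + V_b² sin²(k₂L) / [4E(E − V_b)] = 1.077, hence T = 0.929.

T = 0.929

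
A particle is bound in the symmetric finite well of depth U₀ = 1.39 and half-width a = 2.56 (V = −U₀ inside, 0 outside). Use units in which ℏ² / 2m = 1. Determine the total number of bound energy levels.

Define the well-strength parameter z₀ = (a/ℏ)√(2mU₀) = 2.56 × √(2·0.5·1.39) = 3.018.
The even/odd transcendental equations gain one root per π/2 in z₀, giving N = 1 + ⌊2z₀/π⌋ = 1 + ⌊1.921⌋ = 2.

N = 2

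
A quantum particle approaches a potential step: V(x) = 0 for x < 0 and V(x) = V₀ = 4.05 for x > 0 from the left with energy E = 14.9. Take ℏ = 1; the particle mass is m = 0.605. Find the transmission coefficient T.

On each side the TISE gives plane waves with k = √(2m(E − V))/ℏ: k₁ = √(2·0.605·14.9) = 4.246, k₂ = √(2·0.605·10.85) = 3.623.
Continuity of ψ and ψ′ at the step yields the reflection amplitude r = (k₁ − k₂)/(k₁ + k₂) = 0.07913; thus R = |r|² = 0.006262, T = 0.9937.

T = 0.994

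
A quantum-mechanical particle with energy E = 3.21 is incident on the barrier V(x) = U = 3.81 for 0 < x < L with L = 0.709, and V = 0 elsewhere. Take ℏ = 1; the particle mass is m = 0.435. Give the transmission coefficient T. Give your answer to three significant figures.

E < U: inside the barrier ψ ∝ e^{±κx} with κ = √(2m(U − E))/ℏ = 0.7225.
κL = 0.5122, sinh(κL) = 0.5349.
The exact tunnelling result is T⁻¹ = 1 + U² sinh²(κL) / [4E(U − E)] = 1.539, so T = 0.650.

T = 0.650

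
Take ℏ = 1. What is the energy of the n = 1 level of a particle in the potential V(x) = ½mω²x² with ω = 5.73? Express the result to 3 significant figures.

E = 8.60

The oscillator eigenvalues are E_n = ℏω(n + ½), so E_1 = 5.73 × 1.5 = 8.595.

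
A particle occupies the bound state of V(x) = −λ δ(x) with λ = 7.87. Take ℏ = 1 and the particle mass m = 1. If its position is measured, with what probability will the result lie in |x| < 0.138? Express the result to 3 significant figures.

The normalised bound state is ψ = √κ e^{−κ|x|} with κ = mλ/ℏ² = 7.870.
P(|x| < d) = ∫_{−d}^{d} κ e^{−2κ|x|} dx = 1 − e^{−2κd} = 1 − e^{−2.172} = 0.8861.

P = 0.886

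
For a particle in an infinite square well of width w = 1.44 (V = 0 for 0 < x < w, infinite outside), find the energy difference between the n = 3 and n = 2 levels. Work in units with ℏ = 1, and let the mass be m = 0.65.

E_n = n²π²ℏ²/(2mw²), so ΔE = (3² − 2²) π²ℏ²/(2mw²).
ΔE = 5 × π² / (2 × 0.65 × 1.44²) = 18.31.

ΔE = 18.3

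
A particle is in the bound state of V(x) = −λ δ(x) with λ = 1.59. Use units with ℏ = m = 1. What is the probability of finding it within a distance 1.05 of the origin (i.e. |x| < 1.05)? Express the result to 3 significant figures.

P = 0.965

The normalised bound state is ψ = √κ e^{−κ|x|} with κ = mλ/ℏ² = 1.590.
P(|x| < d) = ∫_{−d}^{d} κ e^{−2κ|x|} dx = 1 − e^{−2κd} = 1 − e^{−3.339} = 0.9645.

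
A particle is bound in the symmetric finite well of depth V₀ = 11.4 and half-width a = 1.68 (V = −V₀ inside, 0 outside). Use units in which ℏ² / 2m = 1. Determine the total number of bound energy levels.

The dimensionless depth is z₀ = a√(2mV₀)/ℏ = 1.68 × √(11.40) = 5.672.
The even/odd transcendental equations gain one root per π/2 in z₀, giving N = 1 + ⌊2z₀/π⌋ = 1 + ⌊3.611⌋ = 4.

N = 4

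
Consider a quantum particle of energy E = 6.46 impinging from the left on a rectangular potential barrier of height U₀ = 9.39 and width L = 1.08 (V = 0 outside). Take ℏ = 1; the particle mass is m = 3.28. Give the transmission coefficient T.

T = 0.000265

E < U₀: inside the barrier ψ ∝ e^{±κx} with κ = √(2m(U₀ − E))/ℏ = 4.384.
κL = 4.735, sinh(κL) = 56.92.
The exact tunnelling result is T⁻¹ = 1 + U₀² sinh²(κL) / [4E(U₀ − E)] = 3774, so T = 0.000265.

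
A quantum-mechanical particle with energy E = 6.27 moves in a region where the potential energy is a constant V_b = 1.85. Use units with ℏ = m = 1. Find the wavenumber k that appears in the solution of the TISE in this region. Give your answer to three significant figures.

With E > V_b the solution is oscillatory, ψ ∝ e^{±ikx} with k = √(2m(E − V_b))/ℏ.
k = √(2 × 1 × 4.42) = 2.973.

k = 2.97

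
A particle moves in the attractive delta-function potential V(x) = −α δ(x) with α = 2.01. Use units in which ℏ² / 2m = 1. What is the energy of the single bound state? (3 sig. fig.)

E = -1.01

For x ≠ 0 the bound state is ψ ∝ e^{−κ|x|}; integrating the TISE across the delta gives the cusp condition 2κ = 2mα/ℏ², so κ = 1.005.
Then E = −ℏ²κ²/(2m) = −mα²/(2ℏ²) = -1.010.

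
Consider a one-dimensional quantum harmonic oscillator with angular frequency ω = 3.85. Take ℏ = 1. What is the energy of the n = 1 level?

Using E_n = (n + ½)ℏω: E_1 = 1.5 × 3.85 = 5.775.

E = 5.78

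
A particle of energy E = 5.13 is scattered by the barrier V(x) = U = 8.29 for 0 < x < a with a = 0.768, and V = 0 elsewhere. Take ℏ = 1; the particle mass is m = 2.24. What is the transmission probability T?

T = 0.0116

E < U: inside the barrier ψ ∝ e^{±κx} with κ = √(2m(U − E))/ℏ = 3.763.
κa = 2.890, sinh(κa) = 8.966.
The exact tunnelling result is T⁻¹ = 1 + U² sinh²(κa) / [4E(U − E)] = 86.19, so T = 0.0116.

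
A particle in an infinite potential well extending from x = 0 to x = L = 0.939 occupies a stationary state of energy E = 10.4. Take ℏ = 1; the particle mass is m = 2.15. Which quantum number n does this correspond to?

n = 2

For an infinite well E_n = n²π²ℏ²/(2mL²), so n = (L/πℏ)√(2mE).
n = (0.939/π) × √(2 × 2.15 × 10.4) = 1.999 → n = 2.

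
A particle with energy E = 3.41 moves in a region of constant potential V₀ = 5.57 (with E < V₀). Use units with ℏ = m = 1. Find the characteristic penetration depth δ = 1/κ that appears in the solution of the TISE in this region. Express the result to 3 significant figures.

Since E < V₀ the TISE in this region is ψ'' = κ²ψ with κ = √(2m(V₀ − E))/ℏ.
κ = √(2 × 1 × 2.16) = 2.078. The penetration depth is δ = 1/κ = 0.481.

δ = 0.481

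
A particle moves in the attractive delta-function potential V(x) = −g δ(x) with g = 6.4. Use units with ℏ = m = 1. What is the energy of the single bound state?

E = -20.5

The bound state is ψ(x) = √κ e^{−κ|x|}. The derivative jump ψ'(0⁺) − ψ'(0⁻) = −(2mg/ℏ²)ψ(0) fixes κ = mg/ℏ² = 6.400.
Then E = −ℏ²κ²/(2m) = −mg²/(2ℏ²) = -20.48.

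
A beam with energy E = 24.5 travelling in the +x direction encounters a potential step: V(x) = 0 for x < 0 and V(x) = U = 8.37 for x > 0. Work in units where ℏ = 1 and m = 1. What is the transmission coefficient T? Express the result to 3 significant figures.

T = 0.989

On each side the TISE gives plane waves with k = √(2m(E − V))/ℏ: k₁ = √(2·1·24.5) = 7.000, k₂ = √(2·1·16.13) = 5.680.
Matching ψ and ψ′ at x = 0 gives r = (k₁ − k₂)/(k₁ + k₂), so R = r² = 0.01084 and T = 1 − R = 0.9892.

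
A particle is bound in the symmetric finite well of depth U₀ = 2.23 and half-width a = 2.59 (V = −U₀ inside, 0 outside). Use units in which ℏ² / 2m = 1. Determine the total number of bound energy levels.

N = 3

Define the well-strength parameter z₀ = (a/ℏ)√(2mU₀) = 2.59 × √(2·0.5·2.23) = 3.868.
The even/odd transcendental equations gain one root per π/2 in z₀, giving N = 1 + ⌊2z₀/π⌋ = 1 + ⌊2.462⌋ = 3.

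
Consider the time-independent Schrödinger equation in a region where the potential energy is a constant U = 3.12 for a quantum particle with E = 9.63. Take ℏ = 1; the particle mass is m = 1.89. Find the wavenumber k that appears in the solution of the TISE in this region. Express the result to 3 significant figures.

With E > U the solution is oscillatory, ψ ∝ e^{±ikx} with k = √(2m(E − U))/ℏ.
k = √(2 × 1.89 × 6.51) = 4.961.

k = 4.96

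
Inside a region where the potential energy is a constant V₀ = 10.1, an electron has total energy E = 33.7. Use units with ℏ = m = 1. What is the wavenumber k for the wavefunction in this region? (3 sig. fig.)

k = 6.87

With E > V₀ the solution is oscillatory, ψ ∝ e^{±ikx} with k = √(2m(E − V₀))/ℏ.
k = √(2 × 1 × 23.6) = 6.870.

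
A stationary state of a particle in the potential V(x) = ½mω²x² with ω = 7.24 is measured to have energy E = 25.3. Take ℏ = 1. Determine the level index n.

Invert E_n = (n + ½)ℏω: n = E/ℏω − ½ = 2.994, so n = 3.

n = 3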